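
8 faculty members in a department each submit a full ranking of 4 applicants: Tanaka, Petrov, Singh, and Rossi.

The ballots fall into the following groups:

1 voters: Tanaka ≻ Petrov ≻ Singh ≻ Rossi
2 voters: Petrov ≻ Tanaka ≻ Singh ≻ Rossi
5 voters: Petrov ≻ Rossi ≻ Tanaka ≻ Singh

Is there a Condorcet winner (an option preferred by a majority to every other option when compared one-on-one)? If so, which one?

Petrov

Head-to-head results (8 voters total):
Tanaka vs Petrov: Petrov wins 7–1.
Tanaka vs Singh: Tanaka wins 8–0.
Tanaka vs Rossi: Rossi wins 5–3.
Petrov vs Singh: Petrov wins 8–0.
Petrov vs Rossi: Petrov wins 8–0.
Singh vs Rossi: Rossi wins 5–3.
Petrov beats each rival — Tanaka (7–1), Singh (8–0), Rossi (8–0) — so Petrov is the Condorcet winner.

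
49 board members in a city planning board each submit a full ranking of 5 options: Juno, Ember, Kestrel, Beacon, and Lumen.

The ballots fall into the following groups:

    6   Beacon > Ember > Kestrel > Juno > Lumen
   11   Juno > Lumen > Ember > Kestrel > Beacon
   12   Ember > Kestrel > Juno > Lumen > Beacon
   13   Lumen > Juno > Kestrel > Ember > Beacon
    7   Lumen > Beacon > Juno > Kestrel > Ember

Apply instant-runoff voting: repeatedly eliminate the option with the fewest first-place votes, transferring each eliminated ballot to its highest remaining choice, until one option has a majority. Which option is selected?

Round 1: Lumen 20, Ember 12, Juno 11, Beacon 6, Kestrel 0. Kestrel has the fewest and is eliminated.
Round 2: Lumen 20, Ember 12, Juno 11, Beacon 6. Beacon has the fewest and is eliminated.
Round 3: Lumen 20, Ember 18, Juno 11. Juno has the fewest and is eliminated.
Round 4: Lumen 31, Ember 18. Lumen has a majority.

Lumen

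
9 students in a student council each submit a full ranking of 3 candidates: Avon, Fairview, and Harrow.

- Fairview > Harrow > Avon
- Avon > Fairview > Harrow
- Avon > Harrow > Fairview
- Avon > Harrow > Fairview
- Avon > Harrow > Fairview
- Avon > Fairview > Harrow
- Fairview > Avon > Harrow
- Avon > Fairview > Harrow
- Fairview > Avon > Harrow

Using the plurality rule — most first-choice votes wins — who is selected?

First-place vote totals:
  Avon: 6
  Fairview: 3
  Harrow: 0
Avon has the most first-place votes.

Avon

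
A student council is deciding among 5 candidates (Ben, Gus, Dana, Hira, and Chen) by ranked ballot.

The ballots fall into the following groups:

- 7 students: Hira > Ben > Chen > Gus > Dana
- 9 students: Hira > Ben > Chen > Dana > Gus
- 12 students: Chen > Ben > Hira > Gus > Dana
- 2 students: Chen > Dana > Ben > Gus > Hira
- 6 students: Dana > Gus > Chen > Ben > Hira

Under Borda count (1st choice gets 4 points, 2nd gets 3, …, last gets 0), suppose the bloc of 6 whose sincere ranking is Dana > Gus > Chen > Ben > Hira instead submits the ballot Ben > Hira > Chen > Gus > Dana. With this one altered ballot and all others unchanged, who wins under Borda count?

Borda totals with the altered ballot: Ben 112, Gus 27, Dana 15, Hira 106, Chen 100.
The switch changes the winner from Chen to Ben.

Ben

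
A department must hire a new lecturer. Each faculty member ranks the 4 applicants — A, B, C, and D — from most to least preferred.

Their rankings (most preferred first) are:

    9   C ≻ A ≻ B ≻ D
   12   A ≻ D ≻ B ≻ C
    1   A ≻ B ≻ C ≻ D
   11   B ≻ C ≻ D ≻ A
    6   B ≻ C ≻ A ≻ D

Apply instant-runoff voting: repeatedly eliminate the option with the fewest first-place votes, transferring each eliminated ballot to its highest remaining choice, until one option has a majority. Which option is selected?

Round 1: B 17, A 13, C 9, D 0. D has the fewest and is eliminated.
Round 2: B 17, A 13, C 9. C has the fewest and is eliminated.
Round 3: A 22, B 17. A has a majority.

A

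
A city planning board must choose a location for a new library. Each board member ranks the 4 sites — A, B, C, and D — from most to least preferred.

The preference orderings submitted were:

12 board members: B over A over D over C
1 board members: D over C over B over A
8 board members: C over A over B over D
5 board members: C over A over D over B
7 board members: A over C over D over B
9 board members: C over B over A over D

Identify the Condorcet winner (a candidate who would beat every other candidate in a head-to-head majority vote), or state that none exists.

Head-to-head results (42 voters total):
A vs B: B wins 22–20.
A vs C: C wins 23–19.
A vs D: A wins 41–1.
B vs C: C wins 30–12.
B vs D: B wins 29–13.
C vs D: C wins 29–13.
C beats each rival — A (23–19), B (30–12), D (29–13) — so C is the Condorcet winner.

C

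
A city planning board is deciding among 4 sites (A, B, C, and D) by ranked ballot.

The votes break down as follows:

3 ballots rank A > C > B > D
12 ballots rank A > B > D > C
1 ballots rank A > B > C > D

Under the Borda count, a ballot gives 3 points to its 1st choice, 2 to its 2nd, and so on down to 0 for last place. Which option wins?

Borda scores:
  A: 3·3 + 12·3 + 3 = 48
  B: 3·1 + 12·2 + 2 = 29
  C: 3·2 + 12·0 + 1 = 7
  D: 3·0 + 12·1 + 0 = 12
A has the highest total.

A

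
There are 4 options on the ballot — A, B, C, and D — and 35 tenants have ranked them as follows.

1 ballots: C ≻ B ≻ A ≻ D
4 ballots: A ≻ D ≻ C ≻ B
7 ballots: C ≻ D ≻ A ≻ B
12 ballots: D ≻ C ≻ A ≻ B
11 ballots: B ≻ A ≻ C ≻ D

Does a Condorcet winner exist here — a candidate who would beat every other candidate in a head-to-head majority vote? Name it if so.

Head-to-head results (35 voters total):
A vs B: A wins 23–12.
A vs C: C wins 20–15.
A vs D: D wins 19–16.
B vs C: C wins 24–11.
B vs D: D wins 23–12.
C vs D: C wins 19–16.
C beats each rival — A (20–15), B (24–11), D (19–16) — so C is the Condorcet winner.

C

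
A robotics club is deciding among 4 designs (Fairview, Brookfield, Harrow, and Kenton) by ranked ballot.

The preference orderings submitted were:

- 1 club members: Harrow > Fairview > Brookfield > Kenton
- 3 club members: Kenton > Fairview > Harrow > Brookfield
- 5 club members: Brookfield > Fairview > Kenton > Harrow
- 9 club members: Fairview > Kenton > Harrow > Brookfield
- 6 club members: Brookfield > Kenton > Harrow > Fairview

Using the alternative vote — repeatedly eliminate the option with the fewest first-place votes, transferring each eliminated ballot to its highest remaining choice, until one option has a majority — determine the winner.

Round 1: Brookfield 11, Fairview 9, Kenton 3, Harrow 1. Harrow has the fewest and is eliminated.
Round 2: Brookfield 11, Fairview 10, Kenton 3. Kenton has the fewest and is eliminated.
Round 3: Fairview 13, Brookfield 11. Fairview has a majority.

Fairview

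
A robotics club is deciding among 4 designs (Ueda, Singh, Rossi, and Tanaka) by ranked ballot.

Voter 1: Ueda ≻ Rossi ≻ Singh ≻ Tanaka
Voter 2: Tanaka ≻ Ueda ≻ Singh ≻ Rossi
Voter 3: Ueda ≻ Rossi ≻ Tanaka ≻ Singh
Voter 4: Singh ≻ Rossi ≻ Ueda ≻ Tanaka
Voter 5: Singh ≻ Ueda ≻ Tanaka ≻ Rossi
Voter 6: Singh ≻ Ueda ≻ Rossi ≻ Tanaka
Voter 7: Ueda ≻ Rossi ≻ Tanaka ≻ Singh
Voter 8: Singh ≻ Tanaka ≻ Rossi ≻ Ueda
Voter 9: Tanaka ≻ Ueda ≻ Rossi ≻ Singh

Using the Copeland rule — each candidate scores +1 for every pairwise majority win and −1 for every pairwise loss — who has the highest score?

Pairwise results:
  Ueda vs Singh: Ueda wins 5–4.
  Ueda vs Rossi: Ueda wins 7–2.
  Ueda vs Tanaka: Ueda wins 6–3.
  Singh vs Rossi: Singh wins 5–4.
  Singh vs Tanaka: Singh wins 5–4.
  Rossi vs Tanaka: Rossi wins 5–4.
Copeland scores (wins − losses):
  Ueda: 3 − 0 = 3
  Singh: 2 − 1 = 1
  Rossi: 1 − 2 = -1
  Tanaka: 0 − 3 = -3
Ueda has the best Copeland score.

Ueda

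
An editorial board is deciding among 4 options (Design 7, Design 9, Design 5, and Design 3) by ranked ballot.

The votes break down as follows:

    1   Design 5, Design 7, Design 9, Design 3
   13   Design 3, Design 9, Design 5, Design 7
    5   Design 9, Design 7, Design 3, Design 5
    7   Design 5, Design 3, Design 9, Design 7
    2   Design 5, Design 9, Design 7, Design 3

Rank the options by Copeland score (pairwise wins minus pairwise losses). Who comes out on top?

Pairwise results:
  Design 7 vs Design 9: Design 9 wins 27–1.
  Design 7 vs Design 5: Design 5 wins 23–5.
  Design 7 vs Design 3: Design 3 wins 20–8.
  Design 9 vs Design 5: Design 9 wins 18–10.
  Design 9 vs Design 3: Design 3 wins 20–8.
  Design 5 vs Design 3: Design 3 wins 18–10.
Copeland scores (wins − losses):
  Design 7: 0 − 3 = -3
  Design 9: 2 − 1 = 1
  Design 5: 1 − 2 = -1
  Design 3: 3 − 0 = 3
Design 3 has the best Copeland score.

Design 3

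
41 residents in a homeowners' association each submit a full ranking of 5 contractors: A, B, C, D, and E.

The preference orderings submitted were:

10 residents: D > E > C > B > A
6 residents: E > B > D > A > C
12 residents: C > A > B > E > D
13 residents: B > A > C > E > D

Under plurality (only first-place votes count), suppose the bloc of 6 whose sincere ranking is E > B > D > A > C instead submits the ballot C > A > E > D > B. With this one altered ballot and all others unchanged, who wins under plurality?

C

First-place totals with the altered ballot: A 0, B 13, C 18, D 10, E 0.
The switch changes the winner from B to C.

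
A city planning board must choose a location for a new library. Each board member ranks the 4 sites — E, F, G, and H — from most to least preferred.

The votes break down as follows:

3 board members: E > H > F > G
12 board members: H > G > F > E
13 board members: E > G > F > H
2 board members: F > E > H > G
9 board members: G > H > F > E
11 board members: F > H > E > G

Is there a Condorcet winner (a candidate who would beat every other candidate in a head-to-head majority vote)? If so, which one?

Head-to-head results (50 voters total):
E vs F: F wins 34–16.
E vs G: E wins 29–21.
E vs H: H wins 32–18.
F vs G: G wins 34–16.
F vs H: F wins 26–24.
G vs H: H wins 28–22.
No candidate beats all others: E beats G beats F beats E, a majority cycle.

No Condorcet winner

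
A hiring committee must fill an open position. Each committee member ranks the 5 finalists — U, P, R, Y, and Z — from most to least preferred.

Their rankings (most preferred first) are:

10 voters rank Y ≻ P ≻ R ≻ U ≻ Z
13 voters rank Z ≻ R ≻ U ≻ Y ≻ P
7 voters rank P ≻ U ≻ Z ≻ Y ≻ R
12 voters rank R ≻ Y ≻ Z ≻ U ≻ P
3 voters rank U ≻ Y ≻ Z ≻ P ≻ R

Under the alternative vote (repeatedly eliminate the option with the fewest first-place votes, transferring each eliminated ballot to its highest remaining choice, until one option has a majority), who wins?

Round 1: Z 13, R 12, Y 10, P 7, U 3. U has the fewest and is eliminated.
Round 2: Y 13, Z 13, R 12, P 7. P has the fewest and is eliminated.
Round 3: Z 20, Y 13, R 12. R has the fewest and is eliminated.
Round 4: Y 25, Z 20. Y has a majority.

Y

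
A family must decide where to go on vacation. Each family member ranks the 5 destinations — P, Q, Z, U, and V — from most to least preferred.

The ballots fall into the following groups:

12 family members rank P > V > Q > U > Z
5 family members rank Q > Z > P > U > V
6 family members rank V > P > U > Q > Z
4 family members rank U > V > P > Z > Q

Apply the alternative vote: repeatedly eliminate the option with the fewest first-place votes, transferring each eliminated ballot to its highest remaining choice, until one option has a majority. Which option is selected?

P

Round 1: P 12, V 6, Q 5, U 4, Z 0. Z has the fewest and is eliminated.
Round 2: P 12, V 6, Q 5, U 4. U has the fewest and is eliminated.
Round 3: P 12, V 10, Q 5. Q has the fewest and is eliminated.
Round 4: P 17, V 10. P has a majority.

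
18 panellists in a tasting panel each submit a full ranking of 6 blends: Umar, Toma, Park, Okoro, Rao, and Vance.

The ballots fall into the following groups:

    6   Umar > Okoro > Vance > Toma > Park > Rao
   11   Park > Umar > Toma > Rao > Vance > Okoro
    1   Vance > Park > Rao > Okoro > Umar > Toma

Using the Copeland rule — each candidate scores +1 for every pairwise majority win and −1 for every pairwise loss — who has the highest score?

Pairwise results:
  Umar vs Toma: Umar wins 18–0.
  Umar vs Park: Park wins 12–6.
  Umar vs Okoro: Umar wins 17–1.
  Umar vs Rao: Umar wins 17–1.
  Umar vs Vance: Umar wins 17–1.
  Toma vs Park: Park wins 12–6.
  Toma vs Okoro: Toma wins 11–7.
  Toma vs Rao: Toma wins 17–1.
  Toma vs Vance: Toma wins 11–7.
  Park vs Okoro: Park wins 12–6.
  Park vs Rao: Park wins 18–0.
  Park vs Vance: Park wins 11–7.
  Okoro vs Rao: Rao wins 12–6.
  Okoro vs Vance: Vance wins 12–6.
  Rao vs Vance: Rao wins 11–7.
Copeland scores (wins − losses):
  Umar: 4 − 1 = 3
  Toma: 3 − 2 = 1
  Park: 5 − 0 = 5
  Okoro: 0 − 5 = -5
  Rao: 2 − 3 = -1
  Vance: 1 − 4 = -3
Park has the best Copeland score.

Park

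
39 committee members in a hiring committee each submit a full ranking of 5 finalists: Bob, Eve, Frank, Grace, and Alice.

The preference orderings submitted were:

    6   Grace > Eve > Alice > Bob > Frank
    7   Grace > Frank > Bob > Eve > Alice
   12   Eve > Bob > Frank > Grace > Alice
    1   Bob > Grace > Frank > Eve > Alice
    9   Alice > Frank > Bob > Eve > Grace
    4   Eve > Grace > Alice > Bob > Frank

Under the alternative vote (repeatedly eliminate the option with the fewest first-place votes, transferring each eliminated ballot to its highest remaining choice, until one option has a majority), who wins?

Round 1: Eve 16, Grace 13, Alice 9, Bob 1, Frank 0. Frank has the fewest and is eliminated.
Round 2: Eve 16, Grace 13, Alice 9, Bob 1. Bob has the fewest and is eliminated.
Round 3: Eve 16, Grace 14, Alice 9. Alice has the fewest and is eliminated.
Round 4: Eve 25, Grace 14. Eve has a majority.

Eve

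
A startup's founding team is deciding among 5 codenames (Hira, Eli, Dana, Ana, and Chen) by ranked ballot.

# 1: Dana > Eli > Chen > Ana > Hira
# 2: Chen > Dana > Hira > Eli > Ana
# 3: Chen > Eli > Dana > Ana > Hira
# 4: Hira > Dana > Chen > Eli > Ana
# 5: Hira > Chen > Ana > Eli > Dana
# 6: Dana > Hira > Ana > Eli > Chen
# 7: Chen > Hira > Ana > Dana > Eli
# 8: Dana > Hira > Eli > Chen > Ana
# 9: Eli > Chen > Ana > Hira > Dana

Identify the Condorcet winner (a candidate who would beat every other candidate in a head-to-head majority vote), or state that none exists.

Head-to-head results (9 voters total):
Hira vs Eli: Hira wins 6–3.
Hira vs Dana: Dana wins 5–4.
Hira vs Ana: Hira wins 6–3.
Hira vs Chen: Chen wins 5–4.
Eli vs Dana: Dana wins 6–3.
Eli vs Ana: Eli wins 6–3.
Eli vs Chen: Chen wins 5–4.
Dana vs Ana: Dana wins 6–3.
Dana vs Chen: Chen wins 5–4.
Ana vs Chen: Chen wins 8–1.
Chen beats each rival — Hira (5–4), Eli (5–4), Dana (5–4), Ana (8–1) — so Chen is the Condorcet winner.

Chen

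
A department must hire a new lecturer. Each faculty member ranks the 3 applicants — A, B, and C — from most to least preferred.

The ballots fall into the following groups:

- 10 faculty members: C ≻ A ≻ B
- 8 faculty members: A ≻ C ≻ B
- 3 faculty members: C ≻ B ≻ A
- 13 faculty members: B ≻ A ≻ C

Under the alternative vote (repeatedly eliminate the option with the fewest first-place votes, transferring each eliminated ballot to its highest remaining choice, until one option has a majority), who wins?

C

Round 1: B 13, C 13, A 8. A has the fewest and is eliminated.
Round 2: C 21, B 13. C has a majority.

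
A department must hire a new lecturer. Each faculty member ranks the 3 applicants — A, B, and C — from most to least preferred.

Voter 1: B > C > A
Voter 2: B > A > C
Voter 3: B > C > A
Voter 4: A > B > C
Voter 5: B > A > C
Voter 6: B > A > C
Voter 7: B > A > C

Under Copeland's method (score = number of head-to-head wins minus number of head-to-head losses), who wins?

Pairwise results:
  A vs B: B wins 6–1.
  A vs C: A wins 5–2.
  B vs C: B wins 7–0.
Copeland scores (wins − losses):
  A: 1 − 1 = 0
  B: 2 − 0 = 2
  C: 0 − 2 = -2
B has the best Copeland score.

B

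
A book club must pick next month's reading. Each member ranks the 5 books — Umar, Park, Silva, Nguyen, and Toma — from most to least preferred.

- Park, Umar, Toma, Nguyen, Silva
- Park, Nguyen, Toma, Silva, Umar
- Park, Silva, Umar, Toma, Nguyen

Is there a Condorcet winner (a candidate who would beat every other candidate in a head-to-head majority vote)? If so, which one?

Park

Head-to-head results (3 voters total):
Umar vs Park: Park wins 3–0.
Umar vs Silva: Silva wins 2–1.
Umar vs Nguyen: Umar wins 2–1.
Umar vs Toma: Umar wins 2–1.
Park vs Silva: Park wins 3–0.
Park vs Nguyen: Park wins 3–0.
Park vs Toma: Park wins 3–0.
Silva vs Nguyen: Nguyen wins 2–1.
Silva vs Toma: Toma wins 2–1.
Nguyen vs Toma: Toma wins 2–1.
Park beats each rival — Umar (3–0), Silva (3–0), Nguyen (3–0), Toma (3–0) — so Park is the Condorcet winner.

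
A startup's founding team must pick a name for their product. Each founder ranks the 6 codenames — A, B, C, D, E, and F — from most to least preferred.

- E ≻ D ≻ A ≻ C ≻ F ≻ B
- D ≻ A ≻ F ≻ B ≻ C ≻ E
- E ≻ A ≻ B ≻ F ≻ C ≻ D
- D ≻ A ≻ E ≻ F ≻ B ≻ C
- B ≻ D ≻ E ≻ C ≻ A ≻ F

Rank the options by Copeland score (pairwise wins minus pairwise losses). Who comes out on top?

Pairwise results:
  A vs B: A wins 4–1.
  A vs C: A wins 4–1.
  A vs D: D wins 4–1.
  A vs E: E wins 3–2.
  A vs F: A wins 5–0.
  B vs C: B wins 4–1.
  B vs D: D wins 3–2.
  B vs E: E wins 3–2.
  B vs F: F wins 3–2.
  C vs D: D wins 4–1.
  C vs E: E wins 4–1.
  C vs F: F wins 3–2.
  D vs E: D wins 3–2.
  D vs F: D wins 4–1.
  E vs F: E wins 4–1.
Copeland scores (wins − losses):
  A: 3 − 2 = 1
  B: 1 − 4 = -3
  C: 0 − 5 = -5
  D: 5 − 0 = 5
  E: 4 − 1 = 3
  F: 2 − 3 = -1
D has the best Copeland score.

D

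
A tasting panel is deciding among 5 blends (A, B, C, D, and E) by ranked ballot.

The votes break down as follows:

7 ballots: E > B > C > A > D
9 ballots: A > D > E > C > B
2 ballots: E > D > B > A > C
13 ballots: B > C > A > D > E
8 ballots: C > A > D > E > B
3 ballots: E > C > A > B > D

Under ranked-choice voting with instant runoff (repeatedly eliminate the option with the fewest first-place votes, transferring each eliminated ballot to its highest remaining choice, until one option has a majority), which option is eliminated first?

Round 1: B 13, E 12, A 9, C 8, D 0. D has the fewest and is eliminated.
Round 2: B 13, E 12, A 9, C 8. C has the fewest and is eliminated.
Round 3: A 17, B 13, E 12. E has the fewest and is eliminated.
Round 4: B 22, A 20. B has a majority.

D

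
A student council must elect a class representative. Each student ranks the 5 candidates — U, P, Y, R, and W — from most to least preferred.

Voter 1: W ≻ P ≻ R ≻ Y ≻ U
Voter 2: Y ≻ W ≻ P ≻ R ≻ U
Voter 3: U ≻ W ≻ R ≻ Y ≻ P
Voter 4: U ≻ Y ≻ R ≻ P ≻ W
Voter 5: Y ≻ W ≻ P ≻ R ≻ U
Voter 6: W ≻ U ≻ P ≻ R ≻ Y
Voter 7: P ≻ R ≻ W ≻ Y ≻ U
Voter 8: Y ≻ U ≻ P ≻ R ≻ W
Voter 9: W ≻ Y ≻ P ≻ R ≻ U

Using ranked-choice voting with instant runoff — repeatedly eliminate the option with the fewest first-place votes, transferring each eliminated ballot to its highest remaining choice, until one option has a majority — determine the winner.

W

Round 1: Y 3, W 3, U 2, P 1, R 0. R has the fewest and is eliminated.
Round 2: Y 3, W 3, U 2, P 1. P has the fewest and is eliminated.
Round 3: W 4, Y 3, U 2. U has the fewest and is eliminated.
Round 4: W 5, Y 4. W has a majority.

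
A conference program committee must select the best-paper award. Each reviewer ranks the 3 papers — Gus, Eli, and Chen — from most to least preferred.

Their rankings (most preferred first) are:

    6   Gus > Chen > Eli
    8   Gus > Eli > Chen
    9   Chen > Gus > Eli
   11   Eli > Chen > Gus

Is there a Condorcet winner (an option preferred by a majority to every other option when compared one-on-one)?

Head-to-head results (34 voters total):
Gus vs Eli: Gus wins 23–11.
Gus vs Chen: Chen wins 20–14.
Eli vs Chen: Eli wins 19–15.
No candidate beats all others: Gus beats Eli beats Chen beats Gus, a majority cycle.

No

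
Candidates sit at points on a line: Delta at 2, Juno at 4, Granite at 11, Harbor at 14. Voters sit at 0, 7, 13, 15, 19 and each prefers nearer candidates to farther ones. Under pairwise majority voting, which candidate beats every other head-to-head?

With single-peaked preferences on a line, the Condorcet winner is the candidate closest to the median voter.
The median voter (position 13) is closest to Harbor at 14.
Check: Harbor vs Delta — voters closer to Harbor: 3 of 5.

Harbor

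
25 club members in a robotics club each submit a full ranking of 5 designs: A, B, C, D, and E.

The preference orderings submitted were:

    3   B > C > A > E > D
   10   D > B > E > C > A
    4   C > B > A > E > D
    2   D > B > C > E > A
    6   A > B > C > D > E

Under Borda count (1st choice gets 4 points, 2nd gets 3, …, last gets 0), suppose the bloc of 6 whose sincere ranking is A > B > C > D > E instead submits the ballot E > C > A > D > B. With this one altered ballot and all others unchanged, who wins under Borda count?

B

Borda totals with the altered ballot: A 26, B 60, C 57, D 54, E 53.
The winner is unchanged: still B.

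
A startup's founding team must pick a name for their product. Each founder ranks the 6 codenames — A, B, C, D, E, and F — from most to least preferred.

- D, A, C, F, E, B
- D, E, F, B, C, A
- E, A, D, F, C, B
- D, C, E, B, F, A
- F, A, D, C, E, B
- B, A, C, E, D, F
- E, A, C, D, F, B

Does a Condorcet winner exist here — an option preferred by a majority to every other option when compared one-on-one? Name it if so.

Head-to-head results (7 voters total):
A vs B: A wins 4–3.
A vs C: A wins 5–2.
A vs D: A wins 4–3.
A vs E: E wins 4–3.
A vs F: A wins 4–3.
B vs C: C wins 5–2.
B vs D: D wins 6–1.
B vs E: E wins 6–1.
B vs F: F wins 5–2.
C vs D: D wins 5–2.
C vs E: C wins 4–3.
C vs F: C wins 4–3.
D vs E: D wins 4–3.
D vs F: D wins 6–1.
E vs F: E wins 5–2.
No candidate beats all others: A beats C beats E beats A, a majority cycle.

No Condorcet winner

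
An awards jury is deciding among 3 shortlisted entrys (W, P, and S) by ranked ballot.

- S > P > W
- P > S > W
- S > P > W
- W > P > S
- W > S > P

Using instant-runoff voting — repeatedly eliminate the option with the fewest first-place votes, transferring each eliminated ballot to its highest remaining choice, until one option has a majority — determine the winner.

S

Round 1: W 2, S 2, P 1. P has the fewest and is eliminated.
Round 2: S 3, W 2. S has a majority.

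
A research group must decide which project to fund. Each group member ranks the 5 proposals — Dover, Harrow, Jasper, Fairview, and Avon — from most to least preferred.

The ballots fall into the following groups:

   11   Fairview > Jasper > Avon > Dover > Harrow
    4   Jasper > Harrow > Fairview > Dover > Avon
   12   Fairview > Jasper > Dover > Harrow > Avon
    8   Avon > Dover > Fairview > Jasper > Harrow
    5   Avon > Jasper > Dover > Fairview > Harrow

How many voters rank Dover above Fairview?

13

Ballots ranking Dover above Fairview: 8+5 = 13.
Ballots ranking Fairview above Dover: 11+4+12 = 27.
So 13 of 40 voters prefer Dover to Fairview.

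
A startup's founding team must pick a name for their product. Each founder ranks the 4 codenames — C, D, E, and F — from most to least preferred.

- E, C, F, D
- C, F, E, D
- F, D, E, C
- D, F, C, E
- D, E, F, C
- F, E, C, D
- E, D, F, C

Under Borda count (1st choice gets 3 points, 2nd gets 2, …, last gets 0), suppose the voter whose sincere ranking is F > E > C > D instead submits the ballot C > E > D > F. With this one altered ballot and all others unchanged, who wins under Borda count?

E

Borda totals with the altered ballot: C 9, D 11, E 12, F 10.
The switch changes the winner from F to E.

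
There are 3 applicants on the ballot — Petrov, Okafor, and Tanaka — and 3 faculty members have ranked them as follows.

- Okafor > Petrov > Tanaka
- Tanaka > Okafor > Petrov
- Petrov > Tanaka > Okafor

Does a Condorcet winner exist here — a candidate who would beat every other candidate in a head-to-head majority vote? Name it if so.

None — there is no Condorcet winner

Head-to-head results (3 voters total):
Petrov vs Okafor: Okafor wins 2–1.
Petrov vs Tanaka: Petrov wins 2–1.
Okafor vs Tanaka: Tanaka wins 2–1.
No candidate beats all others: Petrov beats Tanaka beats Okafor beats Petrov, a majority cycle.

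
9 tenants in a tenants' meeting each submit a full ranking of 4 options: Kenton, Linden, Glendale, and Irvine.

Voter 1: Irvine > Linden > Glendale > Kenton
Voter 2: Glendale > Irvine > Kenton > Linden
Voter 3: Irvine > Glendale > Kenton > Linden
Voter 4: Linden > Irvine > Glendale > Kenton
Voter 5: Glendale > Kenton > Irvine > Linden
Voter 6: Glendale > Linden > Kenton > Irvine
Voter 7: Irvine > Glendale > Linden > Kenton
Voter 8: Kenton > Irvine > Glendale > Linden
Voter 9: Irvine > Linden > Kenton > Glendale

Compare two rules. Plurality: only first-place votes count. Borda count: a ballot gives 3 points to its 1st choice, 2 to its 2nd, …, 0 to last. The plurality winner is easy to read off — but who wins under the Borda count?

Irvine

Plurality first-place counts: Kenton 1, Linden 1, Glendale 3, Irvine 4 → Irvine.
Borda totals: Kenton 9, Linden 10, Glendale 16, Irvine 19 → Irvine.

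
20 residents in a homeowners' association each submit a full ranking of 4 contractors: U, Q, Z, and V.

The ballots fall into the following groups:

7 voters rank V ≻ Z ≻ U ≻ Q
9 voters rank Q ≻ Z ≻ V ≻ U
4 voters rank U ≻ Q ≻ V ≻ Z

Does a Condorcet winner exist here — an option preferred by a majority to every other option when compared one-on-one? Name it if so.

None — there is no Condorcet winner

Head-to-head results (20 voters total):
U vs Q: U wins 11–9.
U vs Z: Z wins 16–4.
U vs V: V wins 16–4.
Q vs Z: Q wins 13–7.
Q vs V: Q wins 13–7.
Z vs V: V wins 11–9.
No candidate beats all others: U beats Q beats Z beats U, a majority cycle.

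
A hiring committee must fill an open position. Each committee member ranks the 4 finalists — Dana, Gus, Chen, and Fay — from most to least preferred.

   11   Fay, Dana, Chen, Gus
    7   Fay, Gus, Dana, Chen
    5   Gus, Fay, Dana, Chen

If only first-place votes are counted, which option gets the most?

First-place vote totals:
  Dana: 0
  Gus: 5
  Chen: 0
  Fay: 18
Fay has the most first-place votes.

Fay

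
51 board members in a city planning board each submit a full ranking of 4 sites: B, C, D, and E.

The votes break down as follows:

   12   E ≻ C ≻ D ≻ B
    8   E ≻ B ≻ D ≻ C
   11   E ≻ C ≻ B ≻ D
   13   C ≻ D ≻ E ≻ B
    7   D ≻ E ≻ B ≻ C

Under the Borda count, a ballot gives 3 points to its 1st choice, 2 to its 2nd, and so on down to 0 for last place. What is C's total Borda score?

85

Borda scores:
  B: 12·0 + 8·2 + 11·1 + 13·0 + 7·1 = 34
  C: 12·2 + 8·0 + 11·2 + 13·3 + 7·0 = 85
  D: 12·1 + 8·1 + 11·0 + 13·2 + 7·3 = 67
  E: 12·3 + 8·3 + 11·3 + 13·1 + 7·2 = 120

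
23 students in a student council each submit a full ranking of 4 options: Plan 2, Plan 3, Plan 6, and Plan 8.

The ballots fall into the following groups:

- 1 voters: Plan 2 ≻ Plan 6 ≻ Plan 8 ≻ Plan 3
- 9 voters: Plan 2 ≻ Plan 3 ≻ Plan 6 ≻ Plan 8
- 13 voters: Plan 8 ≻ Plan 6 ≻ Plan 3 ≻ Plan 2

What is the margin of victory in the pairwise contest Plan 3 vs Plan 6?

Ballots ranking Plan 3 above Plan 6: 9.
Ballots ranking Plan 6 above Plan 3: 1+13 = 14.
Plan 6 wins 14–9, a margin of 5.

5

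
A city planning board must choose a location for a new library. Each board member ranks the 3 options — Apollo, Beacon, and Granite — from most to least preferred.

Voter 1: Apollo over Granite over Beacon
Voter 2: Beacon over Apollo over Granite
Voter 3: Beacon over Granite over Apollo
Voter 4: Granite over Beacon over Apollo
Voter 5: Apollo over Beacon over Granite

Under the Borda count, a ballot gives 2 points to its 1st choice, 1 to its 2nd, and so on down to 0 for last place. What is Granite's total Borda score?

4

Borda scores:
  Apollo: 2 + 1 + 0 + 0 + 2 = 5
  Beacon: 0 + 2 + 2 + 1 + 1 = 6
  Granite: 1 + 0 + 1 + 2 + 0 = 4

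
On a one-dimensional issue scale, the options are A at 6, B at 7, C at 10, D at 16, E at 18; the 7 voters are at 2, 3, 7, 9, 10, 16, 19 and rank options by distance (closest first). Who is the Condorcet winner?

C

With single-peaked preferences on a line, the Condorcet winner is the candidate closest to the median voter.
The median voter (position 9) is closest to C at 10.
Check: C vs D — voters closer to C: 5 of 7.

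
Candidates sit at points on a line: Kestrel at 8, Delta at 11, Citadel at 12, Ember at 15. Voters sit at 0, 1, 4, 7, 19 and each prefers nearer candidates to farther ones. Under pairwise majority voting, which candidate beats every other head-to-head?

With single-peaked preferences on a line, the Condorcet winner is the candidate closest to the median voter.
The median voter (position 4) is closest to Kestrel at 8.
Check: Kestrel vs Delta — voters closer to Kestrel: 4 of 5.

Kestrel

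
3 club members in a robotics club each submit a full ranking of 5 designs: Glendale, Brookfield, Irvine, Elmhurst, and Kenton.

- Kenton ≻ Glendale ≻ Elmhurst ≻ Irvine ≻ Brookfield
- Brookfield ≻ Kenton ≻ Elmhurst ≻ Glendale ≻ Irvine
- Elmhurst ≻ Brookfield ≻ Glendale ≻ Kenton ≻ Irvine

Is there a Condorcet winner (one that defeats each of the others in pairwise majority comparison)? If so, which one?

No Condorcet winner

Head-to-head results (3 voters total):
Glendale vs Brookfield: Brookfield wins 2–1.
Glendale vs Irvine: Glendale wins 3–0.
Glendale vs Elmhurst: Elmhurst wins 2–1.
Glendale vs Kenton: Kenton wins 2–1.
Brookfield vs Irvine: Brookfield wins 2–1.
Brookfield vs Elmhurst: Elmhurst wins 2–1.
Brookfield vs Kenton: Brookfield wins 2–1.
Irvine vs Elmhurst: Elmhurst wins 3–0.
Irvine vs Kenton: Kenton wins 3–0.
Elmhurst vs Kenton: Kenton wins 2–1.
No candidate beats all others: Brookfield beats Kenton beats Elmhurst beats Brookfield, a majority cycle.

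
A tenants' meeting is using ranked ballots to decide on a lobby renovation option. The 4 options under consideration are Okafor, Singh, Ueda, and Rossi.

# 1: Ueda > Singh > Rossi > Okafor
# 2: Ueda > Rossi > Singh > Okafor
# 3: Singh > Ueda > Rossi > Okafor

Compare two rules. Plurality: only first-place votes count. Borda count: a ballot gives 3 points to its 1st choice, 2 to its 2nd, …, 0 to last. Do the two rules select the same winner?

Yes

Plurality first-place counts: Okafor 0, Singh 1, Ueda 2, Rossi 0 → Ueda.
Borda totals: Okafor 0, Singh 6, Ueda 8, Rossi 4 → Ueda.
The two rules agree on Ueda.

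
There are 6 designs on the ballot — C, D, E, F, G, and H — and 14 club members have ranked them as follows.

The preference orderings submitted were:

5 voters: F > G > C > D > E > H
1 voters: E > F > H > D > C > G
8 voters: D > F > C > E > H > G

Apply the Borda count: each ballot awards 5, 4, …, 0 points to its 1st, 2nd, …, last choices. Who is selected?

Borda scores:
  C: 5·3 + 1 + 8·3 = 40
  D: 5·2 + 2 + 8·5 = 52
  E: 5·1 + 5 + 8·2 = 26
  F: 5·5 + 4 + 8·4 = 61
  G: 5·4 + 0 + 8·0 = 20
  H: 5·0 + 3 + 8·1 = 11
F has the highest total.

F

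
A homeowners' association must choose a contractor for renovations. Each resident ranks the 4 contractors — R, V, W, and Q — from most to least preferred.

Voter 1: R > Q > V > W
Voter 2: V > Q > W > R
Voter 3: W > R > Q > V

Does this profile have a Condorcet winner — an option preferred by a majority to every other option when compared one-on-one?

Head-to-head results (3 voters total):
R vs V: R wins 2–1.
R vs W: W wins 2–1.
R vs Q: R wins 2–1.
V vs W: V wins 2–1.
V vs Q: Q wins 2–1.
W vs Q: Q wins 2–1.
No candidate beats all others: R beats V beats W beats R, a majority cycle.

No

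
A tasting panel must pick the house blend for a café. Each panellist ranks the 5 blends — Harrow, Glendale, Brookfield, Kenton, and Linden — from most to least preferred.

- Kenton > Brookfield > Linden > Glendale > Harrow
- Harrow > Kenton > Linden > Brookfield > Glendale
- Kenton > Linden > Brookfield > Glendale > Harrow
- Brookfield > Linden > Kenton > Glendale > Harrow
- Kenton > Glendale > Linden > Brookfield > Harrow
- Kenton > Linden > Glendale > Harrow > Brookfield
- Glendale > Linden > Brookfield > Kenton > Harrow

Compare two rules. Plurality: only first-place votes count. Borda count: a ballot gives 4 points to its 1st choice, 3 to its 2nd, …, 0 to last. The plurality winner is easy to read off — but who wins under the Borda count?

Plurality first-place counts: Harrow 1, Glendale 1, Brookfield 1, Kenton 4, Linden 0 → Kenton.
Borda totals: Harrow 5, Glendale 12, Brookfield 13, Kenton 22, Linden 18 → Kenton.

Kenton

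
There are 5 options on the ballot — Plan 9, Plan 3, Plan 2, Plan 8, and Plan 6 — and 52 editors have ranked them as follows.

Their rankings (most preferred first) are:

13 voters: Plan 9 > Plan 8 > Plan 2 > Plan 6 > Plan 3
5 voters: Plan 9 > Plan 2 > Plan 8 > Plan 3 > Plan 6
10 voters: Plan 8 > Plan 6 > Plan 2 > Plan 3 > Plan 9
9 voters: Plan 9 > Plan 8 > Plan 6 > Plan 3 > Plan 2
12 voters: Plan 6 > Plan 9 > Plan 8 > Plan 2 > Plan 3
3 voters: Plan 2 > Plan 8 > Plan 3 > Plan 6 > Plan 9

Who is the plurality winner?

First-place vote totals:
  Plan 9: 27
  Plan 3: 0
  Plan 2: 3
  Plan 8: 10
  Plan 6: 12
Plan 9 has the most first-place votes.

Plan 9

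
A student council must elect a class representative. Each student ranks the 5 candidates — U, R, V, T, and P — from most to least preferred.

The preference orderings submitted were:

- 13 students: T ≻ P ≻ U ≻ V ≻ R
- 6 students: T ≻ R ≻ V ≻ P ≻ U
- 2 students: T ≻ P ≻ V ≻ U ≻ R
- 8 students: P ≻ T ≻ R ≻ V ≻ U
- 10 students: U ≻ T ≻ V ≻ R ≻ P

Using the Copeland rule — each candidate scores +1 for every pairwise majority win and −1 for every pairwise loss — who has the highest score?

T

Pairwise results:
  U vs R: U wins 25–14.
  U vs V: U wins 23–16.
  U vs T: T wins 29–10.
  U vs P: P wins 29–10.
  R vs V: V wins 25–14.
  R vs T: T wins 39–0.
  R vs P: P wins 23–16.
  V vs T: T wins 39–0.
  V vs P: P wins 23–16.
  T vs P: T wins 31–8.
Copeland scores (wins − losses):
  U: 2 − 2 = 0
  R: 0 − 4 = -4
  V: 1 − 3 = -2
  T: 4 − 0 = 4
  P: 3 − 1 = 2
T has the best Copeland score.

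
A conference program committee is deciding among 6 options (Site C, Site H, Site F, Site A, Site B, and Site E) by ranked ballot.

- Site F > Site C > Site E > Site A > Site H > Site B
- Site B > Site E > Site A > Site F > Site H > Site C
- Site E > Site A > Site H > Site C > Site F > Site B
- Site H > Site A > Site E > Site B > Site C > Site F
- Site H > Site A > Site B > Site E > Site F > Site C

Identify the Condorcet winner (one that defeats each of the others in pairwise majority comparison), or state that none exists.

Site E

Head-to-head results (5 voters total):
Site C vs Site H: Site H wins 4–1.
Site C vs Site F: Site F wins 3–2.
Site C vs Site A: Site A wins 4–1.
Site C vs Site B: Site B wins 3–2.
Site C vs Site E: Site E wins 4–1.
Site H vs Site F: Site H wins 3–2.
Site H vs Site A: Site A wins 3–2.
Site H vs Site B: Site H wins 4–1.
Site H vs Site E: Site E wins 3–2.
Site F vs Site A: Site A wins 4–1.
Site F vs Site B: Site B wins 3–2.
Site F vs Site E: Site E wins 4–1.
Site A vs Site B: Site A wins 4–1.
Site A vs Site E: Site E wins 3–2.
Site B vs Site E: Site E wins 3–2.
Site E beats each rival — Site C (4–1), Site H (3–2), Site F (4–1), Site A (3–2), Site B (3–2) — so Site E is the Condorcet winner.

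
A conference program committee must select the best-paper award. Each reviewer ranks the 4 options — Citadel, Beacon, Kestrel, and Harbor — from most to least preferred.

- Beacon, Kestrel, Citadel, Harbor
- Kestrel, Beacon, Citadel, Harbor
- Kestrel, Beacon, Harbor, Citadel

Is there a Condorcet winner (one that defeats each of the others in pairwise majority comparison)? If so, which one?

Head-to-head results (3 voters total):
Citadel vs Beacon: Beacon wins 3–0.
Citadel vs Kestrel: Kestrel wins 3–0.
Citadel vs Harbor: Citadel wins 2–1.
Beacon vs Kestrel: Kestrel wins 2–1.
Beacon vs Harbor: Beacon wins 3–0.
Kestrel vs Harbor: Kestrel wins 3–0.
Kestrel beats each rival — Citadel (3–0), Beacon (2–1), Harbor (3–0) — so Kestrel is the Condorcet winner.

Kestrel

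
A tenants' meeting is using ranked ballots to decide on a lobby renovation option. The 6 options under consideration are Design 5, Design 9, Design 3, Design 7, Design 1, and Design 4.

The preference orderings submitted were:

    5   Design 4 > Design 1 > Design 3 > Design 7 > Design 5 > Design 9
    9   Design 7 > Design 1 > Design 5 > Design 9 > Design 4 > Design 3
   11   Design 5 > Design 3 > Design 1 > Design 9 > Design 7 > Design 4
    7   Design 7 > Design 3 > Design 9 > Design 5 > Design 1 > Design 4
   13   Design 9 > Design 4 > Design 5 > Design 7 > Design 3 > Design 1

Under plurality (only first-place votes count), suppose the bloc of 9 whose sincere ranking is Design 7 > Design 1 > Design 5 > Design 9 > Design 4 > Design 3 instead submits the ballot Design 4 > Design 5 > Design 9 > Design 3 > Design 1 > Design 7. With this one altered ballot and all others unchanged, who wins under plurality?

First-place totals with the altered ballot: Design 5 11, Design 9 13, Design 3 0, Design 7 7, Design 1 0, Design 4 14.
The switch changes the winner from Design 7 to Design 4.

Design 4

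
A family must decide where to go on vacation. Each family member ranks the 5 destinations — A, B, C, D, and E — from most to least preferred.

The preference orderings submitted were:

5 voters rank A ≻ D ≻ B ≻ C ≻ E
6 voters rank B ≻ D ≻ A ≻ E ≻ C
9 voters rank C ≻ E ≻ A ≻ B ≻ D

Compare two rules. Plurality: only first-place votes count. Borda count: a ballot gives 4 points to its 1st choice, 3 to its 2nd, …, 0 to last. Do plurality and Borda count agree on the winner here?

No

Plurality first-place counts: A 5, B 6, C 9, D 0, E 0 → C.
Borda totals: A 50, B 43, C 41, D 33, E 33 → A.
The two rules disagree: plurality picks C, Borda picks A.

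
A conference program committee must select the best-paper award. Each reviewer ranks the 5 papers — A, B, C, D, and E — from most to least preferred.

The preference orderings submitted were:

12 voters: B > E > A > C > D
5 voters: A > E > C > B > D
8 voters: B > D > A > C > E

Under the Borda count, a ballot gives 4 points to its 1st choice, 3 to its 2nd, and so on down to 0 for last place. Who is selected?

Borda scores:
  A: 12·2 + 5·4 + 8·2 = 60
  B: 12·4 + 5·1 + 8·4 = 85
  C: 12·1 + 5·2 + 8·1 = 30
  D: 12·0 + 5·0 + 8·3 = 24
  E: 12·3 + 5·3 + 8·0 = 51
B has the highest total.

B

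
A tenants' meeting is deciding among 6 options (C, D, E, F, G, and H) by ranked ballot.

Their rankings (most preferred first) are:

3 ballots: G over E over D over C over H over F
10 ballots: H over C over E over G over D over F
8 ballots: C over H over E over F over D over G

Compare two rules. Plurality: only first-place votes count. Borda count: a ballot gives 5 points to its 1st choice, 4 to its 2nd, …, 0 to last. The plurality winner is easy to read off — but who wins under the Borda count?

C

Plurality first-place counts: C 8, D 0, E 0, F 0, G 3, H 10 → H.
Borda totals: C 86, D 27, E 66, F 16, G 35, H 85 → C.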